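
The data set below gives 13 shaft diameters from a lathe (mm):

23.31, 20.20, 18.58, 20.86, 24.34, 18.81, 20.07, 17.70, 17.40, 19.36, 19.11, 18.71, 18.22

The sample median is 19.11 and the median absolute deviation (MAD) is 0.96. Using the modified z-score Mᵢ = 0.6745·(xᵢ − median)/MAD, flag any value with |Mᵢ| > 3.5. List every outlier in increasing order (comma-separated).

|Mᵢ| > 3.5 ⇔ |xᵢ − 19.11| > 3.5·0.96/0.6745 = 4.98.
So outliers lie outside [14.13, 24.09].
24.34: M = 3.67 → outlier.

24.34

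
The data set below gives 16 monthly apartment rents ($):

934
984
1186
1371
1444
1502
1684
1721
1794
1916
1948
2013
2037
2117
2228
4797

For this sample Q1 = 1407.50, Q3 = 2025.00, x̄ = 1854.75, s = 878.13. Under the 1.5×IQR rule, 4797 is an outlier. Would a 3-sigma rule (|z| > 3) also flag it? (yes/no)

z = (4797 − 1854.75) / 878.13 = 3.35.
|z| = 3.35 > 3.

yes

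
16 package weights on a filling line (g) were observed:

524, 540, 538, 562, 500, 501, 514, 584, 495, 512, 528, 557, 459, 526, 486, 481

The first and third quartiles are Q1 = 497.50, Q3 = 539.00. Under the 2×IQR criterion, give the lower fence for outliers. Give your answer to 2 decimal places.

414.50

IQR = Q3 − Q1 = 539.00 − 497.50 = 41.50.
Lower fence = Q1 − 2·IQR = 497.50 − 83.00 = 414.50.
Upper fence = Q3 + 2·IQR = 539.00 + 83.00 = 622.00.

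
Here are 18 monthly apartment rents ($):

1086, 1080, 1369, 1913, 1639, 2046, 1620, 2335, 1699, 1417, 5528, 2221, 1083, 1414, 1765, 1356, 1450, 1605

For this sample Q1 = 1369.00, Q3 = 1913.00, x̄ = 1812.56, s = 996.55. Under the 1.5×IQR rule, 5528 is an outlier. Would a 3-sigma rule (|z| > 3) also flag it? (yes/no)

yes

z = (5528 − 1812.56) / 996.55 = 3.73.
|z| = 3.73 > 3.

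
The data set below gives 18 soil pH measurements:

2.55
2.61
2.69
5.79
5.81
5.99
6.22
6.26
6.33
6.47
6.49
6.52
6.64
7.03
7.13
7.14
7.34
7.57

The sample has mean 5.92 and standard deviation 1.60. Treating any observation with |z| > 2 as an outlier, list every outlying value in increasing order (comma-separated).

2.55, 2.61, 2.69

Cutoffs at x̄ ± 2s: 5.92 ± 2·1.60 = [2.72, 9.12].
2.55: z = -2.11, |z| > 2 → outlier.
2.61: z = -2.07, |z| > 2 → outlier.
2.69: z = -2.02, |z| > 2 → outlier.
Every other value lies within [2.72, 9.12].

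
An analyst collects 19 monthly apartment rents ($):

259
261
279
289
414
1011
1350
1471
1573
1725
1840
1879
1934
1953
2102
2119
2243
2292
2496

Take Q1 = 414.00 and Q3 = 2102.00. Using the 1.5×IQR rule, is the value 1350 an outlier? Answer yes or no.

no

IQR = Q3 − Q1 = 2102.00 − 414.00 = 1688.00.
Lower fence = Q1 − 1.5·IQR = 414.00 − 2532.00 = -2118.00.
Upper fence = Q3 + 1.5·IQR = 2102.00 + 2532.00 = 4634.00.
1350 lies within [-2118.00, 4634.00].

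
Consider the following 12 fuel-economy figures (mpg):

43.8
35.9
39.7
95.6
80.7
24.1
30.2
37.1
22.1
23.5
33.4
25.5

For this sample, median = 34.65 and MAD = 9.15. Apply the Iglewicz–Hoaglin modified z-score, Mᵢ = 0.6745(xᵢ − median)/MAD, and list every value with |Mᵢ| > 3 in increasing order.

|Mᵢ| > 3 ⇔ |xᵢ − 34.65| > 3·9.15/0.6745 = 40.70.
So outliers lie outside [-6.05, 75.35].
80.7: M = 3.39 → outlier.
95.6: M = 4.49 → outlier.

80.7, 95.6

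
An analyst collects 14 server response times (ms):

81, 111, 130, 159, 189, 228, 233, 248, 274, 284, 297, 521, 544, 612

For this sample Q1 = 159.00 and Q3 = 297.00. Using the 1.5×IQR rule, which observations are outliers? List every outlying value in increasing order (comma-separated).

IQR = Q3 − Q1 = 297.00 − 159.00 = 138.00.
Lower fence = Q1 − 1.5·IQR = 159.00 − 207.00 = -48.00.
Upper fence = Q3 + 1.5·IQR = 297.00 + 207.00 = 504.00.
521 > 504.00 → outlier.
544 > 504.00 → outlier.
612 > 504.00 → outlier.
All remaining values lie within [-48.00, 504.00].

521, 544, 612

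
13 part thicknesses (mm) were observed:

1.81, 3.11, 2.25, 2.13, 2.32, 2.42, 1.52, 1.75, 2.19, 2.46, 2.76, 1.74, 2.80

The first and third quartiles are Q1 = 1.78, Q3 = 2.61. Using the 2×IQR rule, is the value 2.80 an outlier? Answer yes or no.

IQR = Q3 − Q1 = 2.61 − 1.78 = 0.83.
Lower fence = Q1 − 2·IQR = 1.78 − 1.66 = 0.12.
Upper fence = Q3 + 2·IQR = 2.61 + 1.66 = 4.27.
2.80 lies within [0.12, 4.27].

no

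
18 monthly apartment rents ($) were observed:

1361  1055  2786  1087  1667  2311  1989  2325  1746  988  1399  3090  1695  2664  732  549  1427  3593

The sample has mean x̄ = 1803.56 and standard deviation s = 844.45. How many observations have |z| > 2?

1

Cutoffs: x̄ ± 2s = [114.66, 3492.46].
Outside the cutoffs: 3593.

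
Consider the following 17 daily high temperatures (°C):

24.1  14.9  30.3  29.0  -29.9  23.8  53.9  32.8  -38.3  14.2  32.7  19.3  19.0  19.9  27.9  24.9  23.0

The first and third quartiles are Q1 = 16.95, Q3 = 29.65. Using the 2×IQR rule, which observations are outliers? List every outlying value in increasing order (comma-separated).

-38.3, -29.9

IQR = Q3 − Q1 = 29.65 − 16.95 = 12.70.
Lower fence = Q1 − 2·IQR = 16.95 − 25.40 = -8.45.
Upper fence = Q3 + 2·IQR = 29.65 + 25.40 = 55.05.
-38.3 < -8.45 → outlier.
-29.9 < -8.45 → outlier.
All remaining values lie within [-8.45, 55.05].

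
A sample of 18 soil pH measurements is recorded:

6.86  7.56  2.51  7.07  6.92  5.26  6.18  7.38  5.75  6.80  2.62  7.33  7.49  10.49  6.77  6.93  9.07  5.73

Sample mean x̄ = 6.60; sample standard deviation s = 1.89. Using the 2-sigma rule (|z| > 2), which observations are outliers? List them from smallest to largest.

2.51, 2.62, 10.49

Cutoffs at x̄ ± 2s: 6.60 ± 2·1.89 = [2.82, 10.38].
2.51: z = -2.16, |z| > 2 → outlier.
2.62: z = -2.11, |z| > 2 → outlier.
10.49: z = 2.06, |z| > 2 → outlier.
Every other value lies within [2.82, 10.38].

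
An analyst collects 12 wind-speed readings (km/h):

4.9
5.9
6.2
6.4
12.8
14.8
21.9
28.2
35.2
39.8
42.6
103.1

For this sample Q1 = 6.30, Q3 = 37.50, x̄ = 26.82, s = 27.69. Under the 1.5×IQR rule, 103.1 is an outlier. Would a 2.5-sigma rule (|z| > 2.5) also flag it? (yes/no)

z = (103.1 − 26.82) / 27.69 = 2.75.
|z| = 2.75 > 2.5.

yes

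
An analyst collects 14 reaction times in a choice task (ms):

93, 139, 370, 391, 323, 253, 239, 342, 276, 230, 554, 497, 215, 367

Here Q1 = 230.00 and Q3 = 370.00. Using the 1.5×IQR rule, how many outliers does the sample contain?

IQR = 140.00; fences at 230.00 − 210.00 = 20.00 and 370.00 + 210.00 = 580.00.
Every value lies within the cutoffs.

0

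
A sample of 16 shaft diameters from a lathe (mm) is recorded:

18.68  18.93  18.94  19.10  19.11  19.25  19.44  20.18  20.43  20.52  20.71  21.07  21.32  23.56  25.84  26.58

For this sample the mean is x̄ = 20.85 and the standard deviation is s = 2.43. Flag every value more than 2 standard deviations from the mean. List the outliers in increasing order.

25.84, 26.58

Cutoffs at x̄ ± 2s: 20.85 ± 2·2.43 = [15.99, 25.71].
25.84: z = 2.05, |z| > 2 → outlier.
26.58: z = 2.36, |z| > 2 → outlier.
Every other value lies within [15.99, 25.71].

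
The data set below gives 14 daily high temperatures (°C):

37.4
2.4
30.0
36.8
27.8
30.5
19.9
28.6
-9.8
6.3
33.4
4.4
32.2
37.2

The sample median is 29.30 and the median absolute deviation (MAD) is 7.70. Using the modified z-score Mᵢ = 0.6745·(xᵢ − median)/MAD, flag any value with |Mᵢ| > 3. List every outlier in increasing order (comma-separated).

-9.8

|Mᵢ| > 3 ⇔ |xᵢ − 29.30| > 3·7.70/0.6745 = 34.25.
So outliers lie outside [-4.95, 63.55].
-9.8: M = -3.43 → outlier.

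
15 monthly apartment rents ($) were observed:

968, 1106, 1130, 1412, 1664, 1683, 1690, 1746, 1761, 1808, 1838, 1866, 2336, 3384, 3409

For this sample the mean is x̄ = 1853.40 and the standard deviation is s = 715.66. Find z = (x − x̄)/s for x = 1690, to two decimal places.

-0.23

z = (1690 − 1853.40) / 715.66 = -0.23.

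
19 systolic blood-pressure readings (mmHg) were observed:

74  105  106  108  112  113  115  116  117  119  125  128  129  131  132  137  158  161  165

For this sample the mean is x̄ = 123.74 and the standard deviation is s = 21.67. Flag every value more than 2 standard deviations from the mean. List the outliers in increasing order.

Cutoffs at x̄ ± 2s: 123.74 ± 2·21.67 = [80.40, 167.08].
74: z = -2.30, |z| > 2 → outlier.
Every other value lies within [80.40, 167.08].

74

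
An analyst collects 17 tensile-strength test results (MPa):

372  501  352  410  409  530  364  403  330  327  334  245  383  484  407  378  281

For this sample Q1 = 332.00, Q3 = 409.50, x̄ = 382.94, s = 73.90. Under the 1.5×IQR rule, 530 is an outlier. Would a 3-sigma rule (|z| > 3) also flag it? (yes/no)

z = (530 − 382.94) / 73.90 = 1.99.
|z| = 1.99 ≤ 3.

no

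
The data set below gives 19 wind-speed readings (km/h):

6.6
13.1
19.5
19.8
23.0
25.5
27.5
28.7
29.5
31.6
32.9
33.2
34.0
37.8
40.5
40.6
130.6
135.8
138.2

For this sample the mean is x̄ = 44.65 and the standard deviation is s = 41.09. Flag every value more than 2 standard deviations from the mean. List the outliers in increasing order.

130.6, 135.8, 138.2

Cutoffs at x̄ ± 2s: 44.65 ± 2·41.09 = [-37.53, 126.83].
130.6: z = 2.09, |z| > 2 → outlier.
135.8: z = 2.22, |z| > 2 → outlier.
138.2: z = 2.28, |z| > 2 → outlier.
Every other value lies within [-37.53, 126.83].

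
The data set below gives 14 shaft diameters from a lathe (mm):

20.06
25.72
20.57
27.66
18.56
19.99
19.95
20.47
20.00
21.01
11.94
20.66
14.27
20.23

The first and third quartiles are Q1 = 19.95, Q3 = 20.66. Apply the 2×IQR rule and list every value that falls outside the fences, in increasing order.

IQR = Q3 − Q1 = 20.66 − 19.95 = 0.71.
Lower fence = Q1 − 2·IQR = 19.95 − 1.42 = 18.53.
Upper fence = Q3 + 2·IQR = 20.66 + 1.42 = 22.08.
11.94 < 18.53 → outlier.
14.27 < 18.53 → outlier.
25.72 > 22.08 → outlier.
27.66 > 22.08 → outlier.
All remaining values lie within [18.53, 22.08].

11.94, 14.27, 25.72, 27.66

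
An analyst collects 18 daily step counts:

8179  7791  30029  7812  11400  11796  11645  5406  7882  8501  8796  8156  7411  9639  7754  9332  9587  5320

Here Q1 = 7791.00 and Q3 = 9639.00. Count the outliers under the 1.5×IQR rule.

IQR = 1848.00; fences at 7791.00 − 2772.00 = 5019.00 and 9639.00 + 2772.00 = 12411.00.
Outside the cutoffs: 30029.

1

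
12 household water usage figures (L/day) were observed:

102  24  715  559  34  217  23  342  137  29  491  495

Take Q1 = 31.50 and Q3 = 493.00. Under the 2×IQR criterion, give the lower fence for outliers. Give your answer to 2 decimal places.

-891.50

IQR = Q3 − Q1 = 493.00 − 31.50 = 461.50.
Lower fence = Q1 − 2·IQR = 31.50 − 923.00 = -891.50.
Upper fence = Q3 + 2·IQR = 493.00 + 923.00 = 1416.00.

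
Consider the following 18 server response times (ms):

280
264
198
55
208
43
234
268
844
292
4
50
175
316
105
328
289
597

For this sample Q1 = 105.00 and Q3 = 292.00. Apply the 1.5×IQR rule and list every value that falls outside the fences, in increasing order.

597, 844

IQR = Q3 − Q1 = 292.00 − 105.00 = 187.00.
Lower fence = Q1 − 1.5·IQR = 105.00 − 280.50 = -175.50.
Upper fence = Q3 + 1.5·IQR = 292.00 + 280.50 = 572.50.
597 > 572.50 → outlier.
844 > 572.50 → outlier.
All remaining values lie within [-175.50, 572.50].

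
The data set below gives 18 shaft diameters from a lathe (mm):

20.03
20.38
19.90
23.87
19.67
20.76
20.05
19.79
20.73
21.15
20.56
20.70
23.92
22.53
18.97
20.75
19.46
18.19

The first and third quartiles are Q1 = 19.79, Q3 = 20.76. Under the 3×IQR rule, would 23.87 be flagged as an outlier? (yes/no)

yes

IQR = Q3 − Q1 = 20.76 − 19.79 = 0.97.
Lower fence = Q1 − 3·IQR = 19.79 − 2.91 = 16.88.
Upper fence = Q3 + 3·IQR = 20.76 + 2.91 = 23.67.
23.87 lies above the upper fence.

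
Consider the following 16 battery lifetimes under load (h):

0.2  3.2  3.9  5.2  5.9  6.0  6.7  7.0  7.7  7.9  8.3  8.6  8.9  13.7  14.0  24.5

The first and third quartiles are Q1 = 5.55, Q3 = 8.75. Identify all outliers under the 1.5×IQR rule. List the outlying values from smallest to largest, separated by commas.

0.2, 13.7, 14.0, 24.5

IQR = Q3 − Q1 = 8.75 − 5.55 = 3.20.
Lower fence = Q1 − 1.5·IQR = 5.55 − 4.80 = 0.75.
Upper fence = Q3 + 1.5·IQR = 8.75 + 4.80 = 13.55.
0.2 < 0.75 → outlier.
13.7 > 13.55 → outlier.
14.0 > 13.55 → outlier.
24.5 > 13.55 → outlier.
All remaining values lie within [0.75, 13.55].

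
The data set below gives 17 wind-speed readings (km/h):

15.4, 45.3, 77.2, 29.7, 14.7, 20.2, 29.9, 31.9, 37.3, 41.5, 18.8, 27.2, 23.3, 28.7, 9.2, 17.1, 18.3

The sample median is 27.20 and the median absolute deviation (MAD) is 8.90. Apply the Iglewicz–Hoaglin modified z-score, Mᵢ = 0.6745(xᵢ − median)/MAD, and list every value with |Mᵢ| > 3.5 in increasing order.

|Mᵢ| > 3.5 ⇔ |xᵢ − 27.20| > 3.5·8.90/0.6745 = 46.18.
So outliers lie outside [-18.98, 73.38].
77.2: M = 3.79 → outlier.

77.2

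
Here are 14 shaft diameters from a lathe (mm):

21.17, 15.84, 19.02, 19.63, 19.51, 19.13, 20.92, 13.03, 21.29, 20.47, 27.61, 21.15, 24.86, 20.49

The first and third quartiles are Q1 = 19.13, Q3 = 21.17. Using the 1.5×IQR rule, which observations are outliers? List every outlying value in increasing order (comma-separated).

IQR = Q3 − Q1 = 21.17 − 19.13 = 2.04.
Lower fence = Q1 − 1.5·IQR = 19.13 − 3.06 = 16.07.
Upper fence = Q3 + 1.5·IQR = 21.17 + 3.06 = 24.23.
13.03 < 16.07 → outlier.
15.84 < 16.07 → outlier.
24.86 > 24.23 → outlier.
27.61 > 24.23 → outlier.
All remaining values lie within [16.07, 24.23].

13.03, 15.84, 24.86, 27.61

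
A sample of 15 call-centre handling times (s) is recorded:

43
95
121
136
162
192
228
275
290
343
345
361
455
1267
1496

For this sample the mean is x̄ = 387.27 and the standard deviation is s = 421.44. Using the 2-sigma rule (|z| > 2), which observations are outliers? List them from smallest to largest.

Cutoffs at x̄ ± 2s: 387.27 ± 2·421.44 = [-455.61, 1230.15].
1267: z = 2.09, |z| > 2 → outlier.
1496: z = 2.63, |z| > 2 → outlier.
Every other value lies within [-455.61, 1230.15].

1267, 1496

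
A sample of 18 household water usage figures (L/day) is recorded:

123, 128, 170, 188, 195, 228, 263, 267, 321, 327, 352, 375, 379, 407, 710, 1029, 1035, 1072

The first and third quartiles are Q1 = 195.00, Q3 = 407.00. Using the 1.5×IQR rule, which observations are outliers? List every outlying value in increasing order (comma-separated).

IQR = Q3 − Q1 = 407.00 − 195.00 = 212.00.
Lower fence = Q1 − 1.5·IQR = 195.00 − 318.00 = -123.00.
Upper fence = Q3 + 1.5·IQR = 407.00 + 318.00 = 725.00.
1029 > 725.00 → outlier.
1035 > 725.00 → outlier.
1072 > 725.00 → outlier.
All remaining values lie within [-123.00, 725.00].

1029, 1035, 1072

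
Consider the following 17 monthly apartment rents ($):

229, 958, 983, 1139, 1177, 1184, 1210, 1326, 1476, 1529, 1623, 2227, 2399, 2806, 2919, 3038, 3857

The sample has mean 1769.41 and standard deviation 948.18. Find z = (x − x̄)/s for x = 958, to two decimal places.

-0.86

z = (958 − 1769.41) / 948.18 = -0.86.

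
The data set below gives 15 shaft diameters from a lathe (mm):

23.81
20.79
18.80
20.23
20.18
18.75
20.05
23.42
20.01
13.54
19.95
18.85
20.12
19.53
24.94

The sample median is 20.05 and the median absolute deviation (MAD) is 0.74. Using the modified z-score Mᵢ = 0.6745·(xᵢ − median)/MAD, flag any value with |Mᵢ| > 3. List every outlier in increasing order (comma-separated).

|Mᵢ| > 3 ⇔ |xᵢ − 20.05| > 3·0.74/0.6745 = 3.29.
So outliers lie outside [16.76, 23.34].
13.54: M = -5.93 → outlier.
23.42: M = 3.07 → outlier.
23.81: M = 3.43 → outlier.
24.94: M = 4.46 → outlier.

13.54, 23.42, 23.81, 24.94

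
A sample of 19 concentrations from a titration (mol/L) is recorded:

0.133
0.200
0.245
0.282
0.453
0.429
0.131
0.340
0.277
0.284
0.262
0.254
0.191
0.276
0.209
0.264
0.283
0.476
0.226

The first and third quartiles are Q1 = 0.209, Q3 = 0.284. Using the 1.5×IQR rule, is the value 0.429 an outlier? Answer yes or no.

IQR = Q3 − Q1 = 0.284 − 0.209 = 0.075.
Lower fence = Q1 − 1.5·IQR = 0.209 − 0.1125 = 0.0965.
Upper fence = Q3 + 1.5·IQR = 0.284 + 0.1125 = 0.3965.
0.429 lies above the upper fence.

yes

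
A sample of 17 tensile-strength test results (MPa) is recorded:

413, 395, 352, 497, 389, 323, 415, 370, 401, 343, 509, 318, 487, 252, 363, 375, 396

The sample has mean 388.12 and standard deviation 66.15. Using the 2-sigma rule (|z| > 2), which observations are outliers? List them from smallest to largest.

252

Cutoffs at x̄ ± 2s: 388.12 ± 2·66.15 = [255.82, 520.42].
252: z = -2.06, |z| > 2 → outlier.
Every other value lies within [255.82, 520.42].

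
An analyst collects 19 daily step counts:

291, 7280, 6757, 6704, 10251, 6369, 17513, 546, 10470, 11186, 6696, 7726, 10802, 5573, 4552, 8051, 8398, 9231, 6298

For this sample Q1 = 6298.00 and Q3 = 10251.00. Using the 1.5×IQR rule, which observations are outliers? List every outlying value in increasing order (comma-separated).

IQR = Q3 − Q1 = 10251.00 − 6298.00 = 3953.00.
Lower fence = Q1 − 1.5·IQR = 6298.00 − 5929.50 = 368.50.
Upper fence = Q3 + 1.5·IQR = 10251.00 + 5929.50 = 16180.50.
291 < 368.50 → outlier.
17513 > 16180.50 → outlier.
All remaining values lie within [368.50, 16180.50].

291, 17513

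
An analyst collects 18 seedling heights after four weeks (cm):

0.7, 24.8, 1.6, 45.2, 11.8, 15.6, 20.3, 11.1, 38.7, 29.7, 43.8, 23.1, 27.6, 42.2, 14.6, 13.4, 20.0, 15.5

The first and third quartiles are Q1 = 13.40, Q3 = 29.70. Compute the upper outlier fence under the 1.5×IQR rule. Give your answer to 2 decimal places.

54.15

IQR = Q3 − Q1 = 29.70 − 13.40 = 16.30.
Lower fence = Q1 − 1.5·IQR = 13.40 − 24.45 = -11.05.
Upper fence = Q3 + 1.5·IQR = 29.70 + 24.45 = 54.15.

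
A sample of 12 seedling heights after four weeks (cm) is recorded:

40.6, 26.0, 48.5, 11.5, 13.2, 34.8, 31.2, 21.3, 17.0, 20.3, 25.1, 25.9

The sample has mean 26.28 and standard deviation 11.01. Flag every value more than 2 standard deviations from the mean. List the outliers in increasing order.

Cutoffs at x̄ ± 2s: 26.28 ± 2·11.01 = [4.26, 48.30].
48.5: z = 2.02, |z| > 2 → outlier.
Every other value lies within [4.26, 48.30].

48.5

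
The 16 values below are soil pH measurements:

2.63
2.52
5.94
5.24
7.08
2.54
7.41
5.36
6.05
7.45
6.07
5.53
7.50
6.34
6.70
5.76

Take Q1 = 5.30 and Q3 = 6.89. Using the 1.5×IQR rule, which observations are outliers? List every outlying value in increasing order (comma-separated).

2.52, 2.54, 2.63

IQR = Q3 − Q1 = 6.89 − 5.30 = 1.59.
Lower fence = Q1 − 1.5·IQR = 5.30 − 2.385 = 2.915.
Upper fence = Q3 + 1.5·IQR = 6.89 + 2.385 = 9.275.
2.52 < 2.915 → outlier.
2.54 < 2.915 → outlier.
2.63 < 2.915 → outlier.
All remaining values lie within [2.915, 9.275].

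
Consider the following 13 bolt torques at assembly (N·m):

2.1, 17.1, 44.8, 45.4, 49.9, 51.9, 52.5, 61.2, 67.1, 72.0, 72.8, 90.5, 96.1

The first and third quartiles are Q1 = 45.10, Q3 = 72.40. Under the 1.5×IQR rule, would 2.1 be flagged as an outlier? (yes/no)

yes

IQR = Q3 − Q1 = 72.40 − 45.10 = 27.30.
Lower fence = Q1 − 1.5·IQR = 45.10 − 40.95 = 4.15.
Upper fence = Q3 + 1.5·IQR = 72.40 + 40.95 = 113.35.
2.1 lies below the lower fence.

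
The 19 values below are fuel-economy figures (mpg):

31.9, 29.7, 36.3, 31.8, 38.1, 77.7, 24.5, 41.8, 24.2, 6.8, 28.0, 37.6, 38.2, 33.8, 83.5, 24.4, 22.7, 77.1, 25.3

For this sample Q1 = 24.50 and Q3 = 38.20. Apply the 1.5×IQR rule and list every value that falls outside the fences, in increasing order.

IQR = Q3 − Q1 = 38.20 − 24.50 = 13.70.
Lower fence = Q1 − 1.5·IQR = 24.50 − 20.55 = 3.95.
Upper fence = Q3 + 1.5·IQR = 38.20 + 20.55 = 58.75.
77.1 > 58.75 → outlier.
77.7 > 58.75 → outlier.
83.5 > 58.75 → outlier.
All remaining values lie within [3.95, 58.75].

77.1, 77.7, 83.5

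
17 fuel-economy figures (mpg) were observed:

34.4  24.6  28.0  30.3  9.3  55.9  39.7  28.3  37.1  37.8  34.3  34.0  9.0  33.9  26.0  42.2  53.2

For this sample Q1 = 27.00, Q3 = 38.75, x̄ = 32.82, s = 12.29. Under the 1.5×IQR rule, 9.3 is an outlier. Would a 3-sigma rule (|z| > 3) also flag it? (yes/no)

no

z = (9.3 − 32.82) / 12.29 = -1.91.
|z| = 1.91 ≤ 3.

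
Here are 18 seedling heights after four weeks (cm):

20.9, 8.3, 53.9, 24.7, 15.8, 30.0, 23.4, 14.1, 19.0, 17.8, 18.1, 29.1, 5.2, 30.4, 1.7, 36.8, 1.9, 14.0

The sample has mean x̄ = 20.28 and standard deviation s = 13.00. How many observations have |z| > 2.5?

Cutoffs: x̄ ± 2.5s = [-12.22, 52.78].
Outside the cutoffs: 53.9.

1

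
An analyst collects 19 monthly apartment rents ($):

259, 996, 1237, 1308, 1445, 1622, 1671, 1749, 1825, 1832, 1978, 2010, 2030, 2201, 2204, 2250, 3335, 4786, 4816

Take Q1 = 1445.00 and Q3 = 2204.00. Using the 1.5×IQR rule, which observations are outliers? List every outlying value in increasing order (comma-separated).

IQR = Q3 − Q1 = 2204.00 − 1445.00 = 759.00.
Lower fence = Q1 − 1.5·IQR = 1445.00 − 1138.50 = 306.50.
Upper fence = Q3 + 1.5·IQR = 2204.00 + 1138.50 = 3342.50.
259 < 306.50 → outlier.
4786 > 3342.50 → outlier.
4816 > 3342.50 → outlier.
All remaining values lie within [306.50, 3342.50].

259, 4786, 4816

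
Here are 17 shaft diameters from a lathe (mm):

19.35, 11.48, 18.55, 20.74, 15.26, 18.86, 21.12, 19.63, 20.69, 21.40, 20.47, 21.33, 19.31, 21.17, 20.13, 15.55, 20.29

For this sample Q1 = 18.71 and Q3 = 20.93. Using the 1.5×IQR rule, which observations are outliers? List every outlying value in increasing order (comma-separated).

11.48, 15.26

IQR = Q3 − Q1 = 20.93 − 18.71 = 2.22.
Lower fence = Q1 − 1.5·IQR = 18.71 − 3.33 = 15.38.
Upper fence = Q3 + 1.5·IQR = 20.93 + 3.33 = 24.26.
11.48 < 15.38 → outlier.
15.26 < 15.38 → outlier.
All remaining values lie within [15.38, 24.26].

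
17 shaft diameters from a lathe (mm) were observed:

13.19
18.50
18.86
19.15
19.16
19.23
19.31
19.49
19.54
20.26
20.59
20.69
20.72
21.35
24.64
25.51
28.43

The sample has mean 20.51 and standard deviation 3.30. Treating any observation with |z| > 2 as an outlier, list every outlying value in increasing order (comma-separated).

Cutoffs at x̄ ± 2s: 20.51 ± 2·3.30 = [13.91, 27.11].
13.19: z = -2.22, |z| > 2 → outlier.
28.43: z = 2.40, |z| > 2 → outlier.
Every other value lies within [13.91, 27.11].

13.19, 28.43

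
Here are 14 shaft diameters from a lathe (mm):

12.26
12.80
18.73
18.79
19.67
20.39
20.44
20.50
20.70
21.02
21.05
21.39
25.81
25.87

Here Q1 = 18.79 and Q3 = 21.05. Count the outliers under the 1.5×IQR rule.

IQR = 2.26; fences at 18.79 − 3.39 = 15.40 and 21.05 + 3.39 = 24.44.
Outside the cutoffs: 12.26, 12.80, 25.81, 25.87.

4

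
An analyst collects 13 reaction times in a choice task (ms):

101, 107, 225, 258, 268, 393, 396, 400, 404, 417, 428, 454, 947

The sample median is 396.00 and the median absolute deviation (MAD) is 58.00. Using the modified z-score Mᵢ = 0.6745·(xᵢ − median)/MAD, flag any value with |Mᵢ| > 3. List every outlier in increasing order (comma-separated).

101, 107, 947

|Mᵢ| > 3 ⇔ |xᵢ − 396.00| > 3·58.00/0.6745 = 257.97.
So outliers lie outside [138.03, 653.97].
101: M = -3.43 → outlier.
107: M = -3.36 → outlier.
947: M = 6.41 → outlier.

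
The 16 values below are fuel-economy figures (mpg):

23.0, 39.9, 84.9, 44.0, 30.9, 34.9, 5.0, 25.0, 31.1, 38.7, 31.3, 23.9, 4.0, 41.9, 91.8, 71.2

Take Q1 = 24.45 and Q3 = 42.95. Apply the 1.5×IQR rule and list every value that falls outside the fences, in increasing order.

71.2, 84.9, 91.8

IQR = Q3 − Q1 = 42.95 − 24.45 = 18.50.
Lower fence = Q1 − 1.5·IQR = 24.45 − 27.75 = -3.30.
Upper fence = Q3 + 1.5·IQR = 42.95 + 27.75 = 70.70.
71.2 > 70.70 → outlier.
84.9 > 70.70 → outlier.
91.8 > 70.70 → outlier.
All remaining values lie within [-3.30, 70.70].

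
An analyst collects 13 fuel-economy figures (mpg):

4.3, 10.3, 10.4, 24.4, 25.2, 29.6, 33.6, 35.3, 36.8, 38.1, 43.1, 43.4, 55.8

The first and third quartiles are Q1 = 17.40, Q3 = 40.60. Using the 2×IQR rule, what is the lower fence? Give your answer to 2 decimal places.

IQR = Q3 − Q1 = 40.60 − 17.40 = 23.20.
Lower fence = Q1 − 2·IQR = 17.40 − 46.40 = -29.00.
Upper fence = Q3 + 2·IQR = 40.60 + 46.40 = 87.00.

-29.00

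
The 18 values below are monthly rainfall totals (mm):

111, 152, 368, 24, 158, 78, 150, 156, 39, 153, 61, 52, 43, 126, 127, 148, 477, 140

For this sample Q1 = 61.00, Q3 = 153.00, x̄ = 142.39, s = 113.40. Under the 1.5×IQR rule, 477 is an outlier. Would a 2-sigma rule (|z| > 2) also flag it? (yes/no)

z = (477 − 142.39) / 113.40 = 2.95.
|z| = 2.95 > 2.

yes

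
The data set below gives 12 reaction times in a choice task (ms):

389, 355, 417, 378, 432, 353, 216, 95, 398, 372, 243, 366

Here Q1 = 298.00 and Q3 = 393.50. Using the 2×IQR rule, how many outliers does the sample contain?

1

IQR = 95.50; fences at 298.00 − 191.00 = 107.00 and 393.50 + 191.00 = 584.50.
Outside the cutoffs: 95.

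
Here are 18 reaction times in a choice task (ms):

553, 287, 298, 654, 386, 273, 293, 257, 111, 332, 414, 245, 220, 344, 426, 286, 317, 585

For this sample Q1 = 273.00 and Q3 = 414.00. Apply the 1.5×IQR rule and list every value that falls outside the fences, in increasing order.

IQR = Q3 − Q1 = 414.00 − 273.00 = 141.00.
Lower fence = Q1 − 1.5·IQR = 273.00 − 211.50 = 61.50.
Upper fence = Q3 + 1.5·IQR = 414.00 + 211.50 = 625.50.
654 > 625.50 → outlier.
All remaining values lie within [61.50, 625.50].

654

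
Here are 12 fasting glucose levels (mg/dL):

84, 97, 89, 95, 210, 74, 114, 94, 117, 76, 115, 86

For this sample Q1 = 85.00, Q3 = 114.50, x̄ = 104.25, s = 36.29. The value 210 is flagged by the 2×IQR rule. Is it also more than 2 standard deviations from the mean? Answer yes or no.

z = (210 − 104.25) / 36.29 = 2.91.
|z| = 2.91 > 2.

yes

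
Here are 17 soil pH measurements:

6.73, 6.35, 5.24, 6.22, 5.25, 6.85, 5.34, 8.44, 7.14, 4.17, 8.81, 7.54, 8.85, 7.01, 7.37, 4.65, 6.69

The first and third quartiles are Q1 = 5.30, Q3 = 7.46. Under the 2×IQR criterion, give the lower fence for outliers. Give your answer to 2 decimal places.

IQR = Q3 − Q1 = 7.46 − 5.30 = 2.16.
Lower fence = Q1 − 2·IQR = 5.30 − 4.32 = 0.98.
Upper fence = Q3 + 2·IQR = 7.46 + 4.32 = 11.78.

0.98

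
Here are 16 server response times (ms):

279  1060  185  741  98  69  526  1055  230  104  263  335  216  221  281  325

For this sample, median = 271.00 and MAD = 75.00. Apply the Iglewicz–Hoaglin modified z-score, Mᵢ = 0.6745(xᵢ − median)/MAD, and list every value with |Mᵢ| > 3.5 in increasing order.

|Mᵢ| > 3.5 ⇔ |xᵢ − 271.00| > 3.5·75.00/0.6745 = 389.18.
So outliers lie outside [-118.18, 660.18].
741: M = 4.23 → outlier.
1055: M = 7.05 → outlier.
1060: M = 7.10 → outlier.

741, 1055, 1060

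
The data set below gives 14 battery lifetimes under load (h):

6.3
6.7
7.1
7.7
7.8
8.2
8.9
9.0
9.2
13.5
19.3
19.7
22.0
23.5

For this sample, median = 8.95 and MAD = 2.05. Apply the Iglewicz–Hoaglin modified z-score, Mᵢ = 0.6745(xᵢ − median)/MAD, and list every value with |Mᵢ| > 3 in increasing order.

|Mᵢ| > 3 ⇔ |xᵢ − 8.95| > 3·2.05/0.6745 = 9.12.
So outliers lie outside [-0.17, 18.07].
19.3: M = 3.41 → outlier.
19.7: M = 3.54 → outlier.
22.0: M = 4.29 → outlier.
23.5: M = 4.79 → outlier.

19.3, 19.7, 22.0, 23.5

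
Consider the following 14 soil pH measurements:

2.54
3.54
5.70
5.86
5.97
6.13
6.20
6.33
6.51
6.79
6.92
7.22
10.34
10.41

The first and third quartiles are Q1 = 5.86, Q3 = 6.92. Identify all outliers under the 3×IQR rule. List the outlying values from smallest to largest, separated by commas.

2.54, 10.34, 10.41

IQR = Q3 − Q1 = 6.92 − 5.86 = 1.06.
Lower fence = Q1 − 3·IQR = 5.86 − 3.18 = 2.68.
Upper fence = Q3 + 3·IQR = 6.92 + 3.18 = 10.10.
2.54 < 2.68 → outlier.
10.34 > 10.10 → outlier.
10.41 > 10.10 → outlier.
All remaining values lie within [2.68, 10.10].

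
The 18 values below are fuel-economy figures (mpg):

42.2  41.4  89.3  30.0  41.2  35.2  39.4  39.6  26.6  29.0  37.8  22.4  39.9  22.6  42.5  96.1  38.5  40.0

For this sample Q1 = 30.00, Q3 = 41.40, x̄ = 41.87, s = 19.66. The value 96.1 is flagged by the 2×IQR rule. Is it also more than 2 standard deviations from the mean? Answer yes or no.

yes

z = (96.1 − 41.87) / 19.66 = 2.76.
|z| = 2.76 > 2.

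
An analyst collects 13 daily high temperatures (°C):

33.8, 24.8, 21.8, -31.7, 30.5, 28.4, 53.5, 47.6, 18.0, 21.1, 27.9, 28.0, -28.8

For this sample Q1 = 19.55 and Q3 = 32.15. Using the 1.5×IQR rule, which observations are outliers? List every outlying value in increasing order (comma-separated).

-31.7, -28.8, 53.5

IQR = Q3 − Q1 = 32.15 − 19.55 = 12.60.
Lower fence = Q1 − 1.5·IQR = 19.55 − 18.90 = 0.65.
Upper fence = Q3 + 1.5·IQR = 32.15 + 18.90 = 51.05.
-31.7 < 0.65 → outlier.
-28.8 < 0.65 → outlier.
53.5 > 51.05 → outlier.
All remaining values lie within [0.65, 51.05].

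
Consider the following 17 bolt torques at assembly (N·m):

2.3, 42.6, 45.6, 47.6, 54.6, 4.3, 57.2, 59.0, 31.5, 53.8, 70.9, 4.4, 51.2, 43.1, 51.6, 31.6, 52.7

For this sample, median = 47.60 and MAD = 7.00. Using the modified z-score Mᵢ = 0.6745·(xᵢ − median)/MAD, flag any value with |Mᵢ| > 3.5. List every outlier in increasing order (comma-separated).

|Mᵢ| > 3.5 ⇔ |xᵢ − 47.60| > 3.5·7.00/0.6745 = 36.32.
So outliers lie outside [11.28, 83.92].
2.3: M = -4.36 → outlier.
4.3: M = -4.17 → outlier.
4.4: M = -4.16 → outlier.

2.3, 4.3, 4.4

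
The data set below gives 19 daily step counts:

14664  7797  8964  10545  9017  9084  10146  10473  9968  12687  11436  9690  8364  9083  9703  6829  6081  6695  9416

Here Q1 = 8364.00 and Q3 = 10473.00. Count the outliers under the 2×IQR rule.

IQR = 2109.00; fences at 8364.00 − 4218.00 = 4146.00 and 10473.00 + 4218.00 = 14691.00.
Every value lies within the cutoffs.

0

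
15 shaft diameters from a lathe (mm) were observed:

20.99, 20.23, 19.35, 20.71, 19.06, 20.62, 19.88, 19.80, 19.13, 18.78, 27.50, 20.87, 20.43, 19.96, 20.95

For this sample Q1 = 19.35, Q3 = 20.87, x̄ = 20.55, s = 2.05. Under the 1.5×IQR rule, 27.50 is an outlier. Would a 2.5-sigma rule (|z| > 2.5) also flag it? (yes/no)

z = (27.50 − 20.55) / 2.05 = 3.39.
|z| = 3.39 > 2.5.

yes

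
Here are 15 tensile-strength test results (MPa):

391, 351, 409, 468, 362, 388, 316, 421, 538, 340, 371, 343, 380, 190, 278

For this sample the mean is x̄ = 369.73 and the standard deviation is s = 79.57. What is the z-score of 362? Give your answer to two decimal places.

-0.10

z = (362 − 369.73) / 79.57 = -0.10.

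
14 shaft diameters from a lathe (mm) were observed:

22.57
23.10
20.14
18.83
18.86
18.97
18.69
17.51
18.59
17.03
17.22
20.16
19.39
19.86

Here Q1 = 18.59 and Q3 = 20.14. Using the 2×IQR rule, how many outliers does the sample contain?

0

IQR = 1.55; fences at 18.59 − 3.10 = 15.49 and 20.14 + 3.10 = 23.24.
Every value lies within the cutoffs.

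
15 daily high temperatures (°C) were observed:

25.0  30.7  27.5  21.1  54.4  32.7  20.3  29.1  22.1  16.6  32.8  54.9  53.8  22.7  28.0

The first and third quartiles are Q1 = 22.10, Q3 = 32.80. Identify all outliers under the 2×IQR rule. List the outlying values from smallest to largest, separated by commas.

54.4, 54.9

IQR = Q3 − Q1 = 32.80 − 22.10 = 10.70.
Lower fence = Q1 − 2·IQR = 22.10 − 21.40 = 0.70.
Upper fence = Q3 + 2·IQR = 32.80 + 21.40 = 54.20.
54.4 > 54.20 → outlier.
54.9 > 54.20 → outlier.
All remaining values lie within [0.70, 54.20].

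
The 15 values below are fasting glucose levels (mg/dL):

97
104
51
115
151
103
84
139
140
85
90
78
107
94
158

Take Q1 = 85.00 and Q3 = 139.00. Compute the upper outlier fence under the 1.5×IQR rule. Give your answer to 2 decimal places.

220.00

IQR = Q3 − Q1 = 139.00 − 85.00 = 54.00.
Lower fence = Q1 − 1.5·IQR = 85.00 − 81.00 = 4.00.
Upper fence = Q3 + 1.5·IQR = 139.00 + 81.00 = 220.00.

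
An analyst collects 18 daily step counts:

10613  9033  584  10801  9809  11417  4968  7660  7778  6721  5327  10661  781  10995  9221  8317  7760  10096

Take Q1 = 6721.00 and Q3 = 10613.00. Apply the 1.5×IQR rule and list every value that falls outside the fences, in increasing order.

584, 781

IQR = Q3 − Q1 = 10613.00 − 6721.00 = 3892.00.
Lower fence = Q1 − 1.5·IQR = 6721.00 − 5838.00 = 883.00.
Upper fence = Q3 + 1.5·IQR = 10613.00 + 5838.00 = 16451.00.
584 < 883.00 → outlier.
781 < 883.00 → outlier.
All remaining values lie within [883.00, 16451.00].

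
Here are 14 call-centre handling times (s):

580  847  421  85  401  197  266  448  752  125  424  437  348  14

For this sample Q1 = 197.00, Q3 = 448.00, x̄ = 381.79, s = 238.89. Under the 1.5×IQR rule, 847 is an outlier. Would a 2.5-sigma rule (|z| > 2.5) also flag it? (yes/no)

no

z = (847 − 381.79) / 238.89 = 1.95.
|z| = 1.95 ≤ 2.5.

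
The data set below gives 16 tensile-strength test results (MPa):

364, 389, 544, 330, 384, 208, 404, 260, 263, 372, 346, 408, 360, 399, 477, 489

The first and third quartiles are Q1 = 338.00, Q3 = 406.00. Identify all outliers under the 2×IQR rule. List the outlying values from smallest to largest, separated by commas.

544

IQR = Q3 − Q1 = 406.00 − 338.00 = 68.00.
Lower fence = Q1 − 2·IQR = 338.00 − 136.00 = 202.00.
Upper fence = Q3 + 2·IQR = 406.00 + 136.00 = 542.00.
544 > 542.00 → outlier.
All remaining values lie within [202.00, 542.00].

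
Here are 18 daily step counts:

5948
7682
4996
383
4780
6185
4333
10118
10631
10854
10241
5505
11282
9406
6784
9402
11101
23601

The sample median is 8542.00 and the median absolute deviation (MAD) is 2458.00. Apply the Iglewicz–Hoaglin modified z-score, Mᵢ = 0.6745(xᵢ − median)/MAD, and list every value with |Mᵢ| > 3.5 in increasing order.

23601

|Mᵢ| > 3.5 ⇔ |xᵢ − 8542.00| > 3.5·2458.00/0.6745 = 12754.63.
So outliers lie outside [-4212.63, 21296.63].
23601: M = 4.13 → outlier.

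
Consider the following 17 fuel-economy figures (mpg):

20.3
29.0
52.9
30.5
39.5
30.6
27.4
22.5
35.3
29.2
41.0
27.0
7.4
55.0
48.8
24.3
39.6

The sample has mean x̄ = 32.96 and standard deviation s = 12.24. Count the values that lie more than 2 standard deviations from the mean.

Cutoffs: x̄ ± 2s = [8.48, 57.44].
Outside the cutoffs: 7.4.

1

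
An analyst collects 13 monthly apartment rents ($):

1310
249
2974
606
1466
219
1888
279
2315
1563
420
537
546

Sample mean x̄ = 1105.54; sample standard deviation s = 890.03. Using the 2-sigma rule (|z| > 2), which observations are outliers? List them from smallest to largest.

Cutoffs at x̄ ± 2s: 1105.54 ± 2·890.03 = [-674.52, 2885.60].
2974: z = 2.10, |z| > 2 → outlier.
Every other value lies within [-674.52, 2885.60].

2974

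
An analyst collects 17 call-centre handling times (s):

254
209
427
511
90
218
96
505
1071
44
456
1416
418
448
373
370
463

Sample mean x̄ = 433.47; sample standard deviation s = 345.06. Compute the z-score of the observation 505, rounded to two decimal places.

z = (505 − 433.47) / 345.06 = 0.21.

0.21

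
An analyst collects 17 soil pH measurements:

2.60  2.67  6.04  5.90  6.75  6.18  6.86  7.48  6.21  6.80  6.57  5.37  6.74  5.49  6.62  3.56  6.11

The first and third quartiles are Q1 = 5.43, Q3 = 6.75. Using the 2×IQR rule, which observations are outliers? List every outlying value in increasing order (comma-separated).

IQR = Q3 − Q1 = 6.75 − 5.43 = 1.32.
Lower fence = Q1 − 2·IQR = 5.43 − 2.64 = 2.79.
Upper fence = Q3 + 2·IQR = 6.75 + 2.64 = 9.39.
2.60 < 2.79 → outlier.
2.67 < 2.79 → outlier.
All remaining values lie within [2.79, 9.39].

2.60, 2.67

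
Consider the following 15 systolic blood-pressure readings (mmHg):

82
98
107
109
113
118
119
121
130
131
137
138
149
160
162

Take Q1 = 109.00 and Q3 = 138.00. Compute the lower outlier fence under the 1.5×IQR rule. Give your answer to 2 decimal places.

IQR = Q3 − Q1 = 138.00 − 109.00 = 29.00.
Lower fence = Q1 − 1.5·IQR = 109.00 − 43.50 = 65.50.
Upper fence = Q3 + 1.5·IQR = 138.00 + 43.50 = 181.50.

65.50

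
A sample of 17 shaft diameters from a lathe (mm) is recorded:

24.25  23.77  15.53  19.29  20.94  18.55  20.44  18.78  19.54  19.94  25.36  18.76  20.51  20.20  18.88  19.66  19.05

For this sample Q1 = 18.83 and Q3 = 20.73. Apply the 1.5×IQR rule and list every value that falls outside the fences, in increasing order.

IQR = Q3 − Q1 = 20.73 − 18.83 = 1.90.
Lower fence = Q1 − 1.5·IQR = 18.83 − 2.85 = 15.98.
Upper fence = Q3 + 1.5·IQR = 20.73 + 2.85 = 23.58.
15.53 < 15.98 → outlier.
23.77 > 23.58 → outlier.
24.25 > 23.58 → outlier.
25.36 > 23.58 → outlier.
All remaining values lie within [15.98, 23.58].

15.53, 23.77, 24.25, 25.36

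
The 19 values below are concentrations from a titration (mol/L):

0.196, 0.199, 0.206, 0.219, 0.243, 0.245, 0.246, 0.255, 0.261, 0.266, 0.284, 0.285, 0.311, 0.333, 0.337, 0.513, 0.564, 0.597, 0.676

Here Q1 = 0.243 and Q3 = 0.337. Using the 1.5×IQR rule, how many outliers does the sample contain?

IQR = 0.094; fences at 0.243 − 0.141 = 0.102 and 0.337 + 0.141 = 0.478.
Outside the cutoffs: 0.513, 0.564, 0.597, 0.676.

4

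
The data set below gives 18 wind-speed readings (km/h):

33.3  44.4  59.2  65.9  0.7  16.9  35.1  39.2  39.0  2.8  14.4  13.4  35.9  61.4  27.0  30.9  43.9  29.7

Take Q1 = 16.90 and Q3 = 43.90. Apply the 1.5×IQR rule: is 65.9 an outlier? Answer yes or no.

IQR = Q3 − Q1 = 43.90 − 16.90 = 27.00.
Lower fence = Q1 − 1.5·IQR = 16.90 − 40.50 = -23.60.
Upper fence = Q3 + 1.5·IQR = 43.90 + 40.50 = 84.40.
65.9 lies within [-23.60, 84.40].

no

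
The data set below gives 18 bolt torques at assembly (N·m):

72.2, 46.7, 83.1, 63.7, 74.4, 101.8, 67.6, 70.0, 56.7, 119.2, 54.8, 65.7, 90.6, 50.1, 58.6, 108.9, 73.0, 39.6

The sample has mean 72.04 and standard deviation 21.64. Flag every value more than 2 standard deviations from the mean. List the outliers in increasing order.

Cutoffs at x̄ ± 2s: 72.04 ± 2·21.64 = [28.76, 115.32].
119.2: z = 2.18, |z| > 2 → outlier.
Every other value lies within [28.76, 115.32].

119.2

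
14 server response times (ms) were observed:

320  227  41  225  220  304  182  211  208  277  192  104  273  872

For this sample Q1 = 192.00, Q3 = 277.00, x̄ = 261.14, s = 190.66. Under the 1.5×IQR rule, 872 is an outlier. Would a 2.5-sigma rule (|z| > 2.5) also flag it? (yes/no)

z = (872 − 261.14) / 190.66 = 3.20.
|z| = 3.20 > 2.5.

yes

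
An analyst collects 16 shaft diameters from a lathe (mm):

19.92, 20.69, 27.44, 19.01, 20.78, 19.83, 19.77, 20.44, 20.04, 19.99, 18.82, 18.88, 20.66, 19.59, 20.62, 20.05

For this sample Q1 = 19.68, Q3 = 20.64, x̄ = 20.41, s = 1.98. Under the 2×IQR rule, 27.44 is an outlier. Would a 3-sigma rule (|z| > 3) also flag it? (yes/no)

yes

z = (27.44 − 20.41) / 1.98 = 3.55.
|z| = 3.55 > 3.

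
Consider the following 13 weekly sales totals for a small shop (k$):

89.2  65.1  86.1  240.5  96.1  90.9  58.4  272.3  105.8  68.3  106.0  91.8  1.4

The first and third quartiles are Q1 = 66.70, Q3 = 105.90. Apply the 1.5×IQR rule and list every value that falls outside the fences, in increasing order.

1.4, 240.5, 272.3

IQR = Q3 − Q1 = 105.90 − 66.70 = 39.20.
Lower fence = Q1 − 1.5·IQR = 66.70 − 58.80 = 7.90.
Upper fence = Q3 + 1.5·IQR = 105.90 + 58.80 = 164.70.
1.4 < 7.90 → outlier.
240.5 > 164.70 → outlier.
272.3 > 164.70 → outlier.
All remaining values lie within [7.90, 164.70].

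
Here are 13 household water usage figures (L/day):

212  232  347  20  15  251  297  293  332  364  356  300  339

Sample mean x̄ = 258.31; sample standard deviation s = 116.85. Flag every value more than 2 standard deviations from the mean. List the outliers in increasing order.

15, 20

Cutoffs at x̄ ± 2s: 258.31 ± 2·116.85 = [24.61, 492.01].
15: z = -2.08, |z| > 2 → outlier.
20: z = -2.04, |z| > 2 → outlier.
Every other value lies within [24.61, 492.01].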